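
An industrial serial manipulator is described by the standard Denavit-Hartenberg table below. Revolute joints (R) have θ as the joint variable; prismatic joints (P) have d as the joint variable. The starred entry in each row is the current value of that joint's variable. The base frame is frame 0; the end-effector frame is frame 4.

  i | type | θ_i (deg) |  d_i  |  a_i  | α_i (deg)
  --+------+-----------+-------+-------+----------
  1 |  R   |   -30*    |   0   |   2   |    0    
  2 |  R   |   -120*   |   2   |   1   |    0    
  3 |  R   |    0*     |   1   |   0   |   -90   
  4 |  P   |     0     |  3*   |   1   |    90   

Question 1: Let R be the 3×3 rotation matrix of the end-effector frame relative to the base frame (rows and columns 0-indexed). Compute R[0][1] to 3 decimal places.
0.500

End-effector y-axis (col 1 of R) = (0.5000,-0.8660,0.0000)
R[0][1] = 0.5000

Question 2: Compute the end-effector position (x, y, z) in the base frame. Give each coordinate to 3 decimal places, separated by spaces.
after link 1: o_1 = (1.7321, -1.0000, 0.0000)
after link 2: o_2 = (0.8660, -1.5000, 2.0000)
after link 3: o_3 = (0.8660, -1.5000, 3.0000)
after link 4: o_4 = (1.5000, -4.5981, 3.0000)

1.500 -4.598 3.000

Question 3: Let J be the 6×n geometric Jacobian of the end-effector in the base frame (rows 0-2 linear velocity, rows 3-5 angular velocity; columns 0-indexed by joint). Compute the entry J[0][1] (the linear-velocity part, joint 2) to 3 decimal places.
3.598

axis z_1 = (0.0000,0.0000,1.0000); lever o_n−o_1 = (-0.2321,-3.5981,3.0000)
cross product → J_v[:, 1] = (3.5981,-0.2321,0.0000)
J_ω[:, 1] = z_1
entry J[0][1] = 3.5981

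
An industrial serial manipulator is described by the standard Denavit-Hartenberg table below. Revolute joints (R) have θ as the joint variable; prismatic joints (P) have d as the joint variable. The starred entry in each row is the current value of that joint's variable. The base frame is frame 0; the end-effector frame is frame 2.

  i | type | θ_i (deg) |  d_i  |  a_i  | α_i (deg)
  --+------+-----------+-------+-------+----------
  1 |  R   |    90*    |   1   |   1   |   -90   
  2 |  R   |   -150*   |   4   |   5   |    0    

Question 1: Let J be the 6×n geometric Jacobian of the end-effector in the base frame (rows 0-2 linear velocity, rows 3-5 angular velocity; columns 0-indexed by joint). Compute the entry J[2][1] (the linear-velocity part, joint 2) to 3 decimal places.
axis z_1 = (-1.0000,0.0000,0.0000); lever o_n−o_1 = (-4.0000,-4.3301,2.5000)
cross product → J_v[:, 1] = (0.0000,2.5000,4.3301)
J_ω[:, 1] = z_1
entry J[2][1] = 4.3301

4.330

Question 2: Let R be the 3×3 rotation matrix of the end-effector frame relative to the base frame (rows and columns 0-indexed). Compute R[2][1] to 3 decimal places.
End-effector y-axis (col 1 of R) = (0.0000,0.5000,0.8660)
R[2][1] = 0.8660

0.866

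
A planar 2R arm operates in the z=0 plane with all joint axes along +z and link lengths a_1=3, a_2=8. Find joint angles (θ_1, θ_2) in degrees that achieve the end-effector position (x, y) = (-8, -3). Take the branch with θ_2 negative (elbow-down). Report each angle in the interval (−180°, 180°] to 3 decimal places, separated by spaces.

-90.000 -90.000

cos θ_2 = (73.0000−3²−8²)/(2·3·8) = 0.0000; θ_2 = -90.0000° (elbow-down)
β = atan2(-3.0000,-8.0000) = -159.4440°; ψ = atan2(-8.0000,3.0000) = -69.4440°
θ_1 = β − ψ = -90.0000°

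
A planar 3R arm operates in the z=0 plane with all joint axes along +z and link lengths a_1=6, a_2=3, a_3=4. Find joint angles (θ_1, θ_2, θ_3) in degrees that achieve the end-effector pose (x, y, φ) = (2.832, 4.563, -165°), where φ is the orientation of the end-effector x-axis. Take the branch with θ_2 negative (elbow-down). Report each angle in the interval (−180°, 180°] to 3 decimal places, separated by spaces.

49.799 -30.012 175.213

wrist centre = target − a_3·(cos φ, sin φ) = (6.6957, 5.5983)
cos θ_2 = (76.1731−6²−3²)/(2·6·3) = 0.8659; θ_2 = -30.0120° (elbow-down)
β = atan2(5.5983,6.6957) = 39.8990°; ψ = atan2(-1.5005,8.5978) = -9.9000°
θ_1 = β − ψ = 49.7990°
θ_3 = φ − θ_1 − θ_2 = 175.2131° (wrapped to (-180°,180°])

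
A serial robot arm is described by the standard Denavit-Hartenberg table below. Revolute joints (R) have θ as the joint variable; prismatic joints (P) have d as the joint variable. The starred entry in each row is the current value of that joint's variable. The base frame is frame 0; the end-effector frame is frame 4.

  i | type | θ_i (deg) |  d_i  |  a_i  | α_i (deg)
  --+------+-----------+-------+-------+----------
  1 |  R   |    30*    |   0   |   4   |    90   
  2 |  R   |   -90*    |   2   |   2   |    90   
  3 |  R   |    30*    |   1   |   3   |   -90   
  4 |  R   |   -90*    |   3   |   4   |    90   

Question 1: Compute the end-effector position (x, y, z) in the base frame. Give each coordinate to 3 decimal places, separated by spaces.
after link 1: o_1 = (3.4641, 2.0000, 0.0000)
after link 2: o_2 = (4.4641, 0.2679, -2.0000)
after link 3: o_3 = (4.3481, -1.5311, -4.5981)
after link 4: o_4 = (2.1830, -5.7811, -3.0981)

2.183 -5.781 -3.098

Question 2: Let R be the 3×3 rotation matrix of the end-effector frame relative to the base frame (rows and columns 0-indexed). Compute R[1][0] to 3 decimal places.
-0.500

End-effector x-axis (col 0 of R) = (-0.8660,-0.5000,-0.0000)
R[1][0] = -0.5000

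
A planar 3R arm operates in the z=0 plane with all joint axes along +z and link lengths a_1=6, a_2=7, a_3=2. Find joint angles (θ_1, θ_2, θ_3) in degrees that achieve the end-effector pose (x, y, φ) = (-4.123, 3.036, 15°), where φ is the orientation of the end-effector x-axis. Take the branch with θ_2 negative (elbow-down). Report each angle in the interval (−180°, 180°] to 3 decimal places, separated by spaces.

wrist centre = target − a_3·(cos φ, sin φ) = (-6.0549, 2.5184)
cos θ_2 = (43.0034−6²−7²)/(2·6·7) = -0.5000; θ_2 = -119.9973° (elbow-down)
β = atan2(2.5184,-6.0549) = 157.4164°; ψ = atan2(-6.0623,2.5003) = -67.5874°
θ_1 = β − ψ = 225.0037°
θ_3 = φ − θ_1 − θ_2 = -90.0064° (wrapped to (-180°,180°])

-134.996 -119.997 -90.006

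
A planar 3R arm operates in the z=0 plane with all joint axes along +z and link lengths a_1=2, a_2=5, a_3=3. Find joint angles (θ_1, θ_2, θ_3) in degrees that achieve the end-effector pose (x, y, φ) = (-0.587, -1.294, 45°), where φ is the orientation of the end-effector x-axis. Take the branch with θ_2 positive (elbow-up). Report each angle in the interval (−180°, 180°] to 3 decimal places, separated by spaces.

134.997 120.002 150.001

wrist centre = target − a_3·(cos φ, sin φ) = (-2.7083, -3.4153)
cos θ_2 = (18.9994−2²−5²)/(2·2·5) = -0.5000; θ_2 = 120.0019° (elbow-up)
β = atan2(-3.4153,-2.7083) = -128.4141°; ψ = atan2(4.3300,-0.5001) = 96.5888°
θ_1 = β − ψ = -225.0029°
θ_3 = φ − θ_1 − θ_2 = 150.0010° (wrapped to (-180°,180°])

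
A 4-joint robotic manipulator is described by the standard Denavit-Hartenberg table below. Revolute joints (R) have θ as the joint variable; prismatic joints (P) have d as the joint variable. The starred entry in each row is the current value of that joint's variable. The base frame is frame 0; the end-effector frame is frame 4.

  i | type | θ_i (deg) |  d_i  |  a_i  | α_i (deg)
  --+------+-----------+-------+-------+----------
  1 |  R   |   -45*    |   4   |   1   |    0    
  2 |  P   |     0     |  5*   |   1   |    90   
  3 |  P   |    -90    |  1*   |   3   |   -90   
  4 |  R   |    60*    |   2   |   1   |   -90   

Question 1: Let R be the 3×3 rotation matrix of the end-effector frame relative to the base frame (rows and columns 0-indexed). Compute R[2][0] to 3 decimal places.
-0.500

End-effector x-axis (col 0 of R) = (0.6124,0.6124,-0.5000)
R[2][0] = -0.5000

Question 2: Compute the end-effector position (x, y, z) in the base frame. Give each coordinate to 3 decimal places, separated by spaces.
after link 1: o_1 = (0.7071, -0.7071, 4.0000)
after link 2: o_2 = (1.4142, -1.4142, 9.0000)
after link 3: o_3 = (0.7071, -2.1213, 6.0000)
after link 4: o_4 = (2.7337, -2.9232, 5.5000)

2.734 -2.923 5.500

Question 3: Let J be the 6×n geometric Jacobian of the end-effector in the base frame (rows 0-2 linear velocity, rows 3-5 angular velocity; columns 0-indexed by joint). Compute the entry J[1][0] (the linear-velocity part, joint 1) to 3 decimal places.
2.734

axis z_0 = ẑ; lever o_n−o_0 = (2.7337,-2.9232,5.5000)
cross product → J_v[:, 0] = (2.9232,2.7337,-0.0000)
J_ω[:, 0] = z_0
entry J[1][0] = 2.7337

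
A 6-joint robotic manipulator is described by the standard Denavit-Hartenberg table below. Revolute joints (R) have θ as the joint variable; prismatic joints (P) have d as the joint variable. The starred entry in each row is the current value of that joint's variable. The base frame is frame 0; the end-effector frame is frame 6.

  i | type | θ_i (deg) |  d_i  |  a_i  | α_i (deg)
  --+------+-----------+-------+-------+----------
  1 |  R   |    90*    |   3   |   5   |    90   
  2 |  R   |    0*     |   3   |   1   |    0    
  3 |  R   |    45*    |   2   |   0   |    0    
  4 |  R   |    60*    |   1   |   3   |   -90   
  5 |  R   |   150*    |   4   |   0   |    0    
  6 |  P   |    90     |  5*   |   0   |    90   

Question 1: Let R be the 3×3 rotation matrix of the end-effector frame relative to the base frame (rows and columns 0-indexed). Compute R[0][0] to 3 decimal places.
0.866

End-effector x-axis (col 0 of R) = (0.8660,0.1294,-0.4830)
R[0][0] = 0.8660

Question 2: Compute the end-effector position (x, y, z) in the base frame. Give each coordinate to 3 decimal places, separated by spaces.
after link 1: o_1 = (0.0000, 5.0000, 3.0000)
after link 2: o_2 = (3.0000, 6.0000, 3.0000)
after link 3: o_3 = (5.0000, 6.0000, 3.0000)
after link 4: o_4 = (6.0000, 5.2235, 5.8978)
after link 5: o_5 = (6.0000, 1.3598, 4.8625)
after link 6: o_6 = (6.0000, -3.4698, 3.5684)

6.000 -3.470 3.568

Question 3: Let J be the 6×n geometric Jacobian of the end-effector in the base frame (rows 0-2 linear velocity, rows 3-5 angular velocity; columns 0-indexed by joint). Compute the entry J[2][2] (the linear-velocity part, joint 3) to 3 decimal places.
axis z_2 = (1.0000,-0.0000,0.0000); lever o_n−o_2 = (3.0000,-9.4698,0.5684)
cross product → J_v[:, 2] = (0.0000,-0.5684,-9.4698)
J_ω[:, 2] = z_2
entry J[2][2] = -9.4698

-9.470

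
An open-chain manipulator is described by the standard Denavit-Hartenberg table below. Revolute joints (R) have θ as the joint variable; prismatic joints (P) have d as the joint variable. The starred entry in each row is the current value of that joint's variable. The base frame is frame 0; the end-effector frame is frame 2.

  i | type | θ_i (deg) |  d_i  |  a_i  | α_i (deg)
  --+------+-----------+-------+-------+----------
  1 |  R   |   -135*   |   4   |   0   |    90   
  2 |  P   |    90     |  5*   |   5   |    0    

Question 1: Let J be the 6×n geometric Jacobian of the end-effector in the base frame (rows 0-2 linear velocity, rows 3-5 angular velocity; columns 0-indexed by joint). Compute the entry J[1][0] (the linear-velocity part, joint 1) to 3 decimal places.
axis z_0 = ẑ; lever o_n−o_0 = (-3.5355,3.5355,9.0000)
cross product → J_v[:, 0] = (-3.5355,-3.5355,0.0000)
J_ω[:, 0] = z_0
entry J[1][0] = -3.5355

-3.536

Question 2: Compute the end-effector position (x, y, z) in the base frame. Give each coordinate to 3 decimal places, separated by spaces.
after link 1: o_1 = (0.0000, 0.0000, 4.0000)
after link 2: o_2 = (-3.5355, 3.5355, 9.0000)

-3.536 3.536 9.000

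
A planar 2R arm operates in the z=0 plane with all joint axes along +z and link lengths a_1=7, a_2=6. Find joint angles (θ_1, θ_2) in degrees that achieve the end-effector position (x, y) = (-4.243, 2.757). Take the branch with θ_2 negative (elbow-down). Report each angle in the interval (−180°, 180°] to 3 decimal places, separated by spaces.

cos θ_2 = (25.6041−7²−6²)/(2·7·6) = -0.7071; θ_2 = -134.9990° (elbow-down)
β = atan2(2.7570,-4.2430) = 146.9852°; ψ = atan2(-4.2427,2.7574) = -56.9793°
θ_1 = β − ψ = 203.9644°

-156.036 -134.999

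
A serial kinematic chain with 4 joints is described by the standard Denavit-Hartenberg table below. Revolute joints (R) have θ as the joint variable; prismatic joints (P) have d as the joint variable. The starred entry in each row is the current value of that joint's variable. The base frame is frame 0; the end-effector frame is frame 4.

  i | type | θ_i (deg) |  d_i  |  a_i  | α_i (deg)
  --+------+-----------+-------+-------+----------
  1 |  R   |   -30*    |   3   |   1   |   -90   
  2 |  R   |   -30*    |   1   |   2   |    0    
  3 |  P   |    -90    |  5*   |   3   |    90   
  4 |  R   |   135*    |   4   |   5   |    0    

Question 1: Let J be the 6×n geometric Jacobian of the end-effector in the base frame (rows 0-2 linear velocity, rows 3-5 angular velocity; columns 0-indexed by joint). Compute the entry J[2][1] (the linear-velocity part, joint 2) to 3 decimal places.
axis z_1 = (0.5000,0.8660,0.0000); lever o_n−o_1 = (3.4997,8.9902,-1.4638)
cross product → J_v[:, 1] = (-1.2677,0.7319,1.4643)
J_ω[:, 1] = z_1
entry J[2][1] = 1.4643

1.464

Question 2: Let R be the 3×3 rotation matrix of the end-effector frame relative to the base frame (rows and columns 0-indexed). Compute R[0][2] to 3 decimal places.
-0.750

End-effector z-axis (col 2 of R) = (-0.7500,0.4330,-0.5000)
R[0][2] = -0.7500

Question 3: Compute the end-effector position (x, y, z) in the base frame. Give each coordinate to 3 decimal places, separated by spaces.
after link 1: o_1 = (0.8660, -0.5000, 3.0000)
after link 2: o_2 = (2.8660, -0.5000, 4.0000)
after link 3: o_3 = (4.0670, 4.5801, 6.5981)
after link 4: o_4 = (4.3657, 8.4902, 1.5362)

4.366 8.490 1.536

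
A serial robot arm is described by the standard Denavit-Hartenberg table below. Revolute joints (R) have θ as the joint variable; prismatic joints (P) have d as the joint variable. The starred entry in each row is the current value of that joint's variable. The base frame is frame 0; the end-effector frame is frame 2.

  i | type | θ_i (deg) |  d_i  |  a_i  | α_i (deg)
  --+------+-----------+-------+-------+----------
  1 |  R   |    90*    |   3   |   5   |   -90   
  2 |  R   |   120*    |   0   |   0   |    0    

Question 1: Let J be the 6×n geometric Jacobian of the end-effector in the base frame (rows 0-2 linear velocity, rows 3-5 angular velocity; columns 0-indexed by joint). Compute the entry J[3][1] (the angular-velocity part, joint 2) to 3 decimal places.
axis z_1 = (-1.0000,0.0000,0.0000); lever o_n−o_1 = (0.0000,0.0000,0.0000)
cross product → J_v[:, 1] = (0.0000,0.0000,-0.0000)
J_ω[:, 1] = z_1
entry J[3][1] = -1.0000

-1.000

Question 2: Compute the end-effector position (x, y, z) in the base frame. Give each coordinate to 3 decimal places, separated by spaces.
0.000 5.000 3.000

after link 1: o_1 = (0.0000, 5.0000, 3.0000)
after link 2: o_2 = (0.0000, 5.0000, 3.0000)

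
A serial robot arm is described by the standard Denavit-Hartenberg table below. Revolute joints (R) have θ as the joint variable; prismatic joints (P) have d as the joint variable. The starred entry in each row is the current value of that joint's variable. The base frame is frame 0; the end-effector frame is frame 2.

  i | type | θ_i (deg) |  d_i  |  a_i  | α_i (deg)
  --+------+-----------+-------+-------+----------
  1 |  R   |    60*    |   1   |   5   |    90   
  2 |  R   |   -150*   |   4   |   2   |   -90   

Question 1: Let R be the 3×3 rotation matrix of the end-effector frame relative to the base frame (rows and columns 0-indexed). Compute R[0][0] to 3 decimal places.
End-effector x-axis (col 0 of R) = (-0.4330,-0.7500,-0.5000)
R[0][0] = -0.4330

-0.433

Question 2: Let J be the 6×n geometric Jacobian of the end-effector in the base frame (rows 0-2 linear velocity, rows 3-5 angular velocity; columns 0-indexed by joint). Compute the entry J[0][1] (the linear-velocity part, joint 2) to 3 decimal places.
axis z_1 = (0.8660,-0.5000,0.0000); lever o_n−o_1 = (2.5981,-3.5000,-1.0000)
cross product → J_v[:, 1] = (0.5000,0.8660,-1.7321)
J_ω[:, 1] = z_1
entry J[0][1] = 0.5000

0.500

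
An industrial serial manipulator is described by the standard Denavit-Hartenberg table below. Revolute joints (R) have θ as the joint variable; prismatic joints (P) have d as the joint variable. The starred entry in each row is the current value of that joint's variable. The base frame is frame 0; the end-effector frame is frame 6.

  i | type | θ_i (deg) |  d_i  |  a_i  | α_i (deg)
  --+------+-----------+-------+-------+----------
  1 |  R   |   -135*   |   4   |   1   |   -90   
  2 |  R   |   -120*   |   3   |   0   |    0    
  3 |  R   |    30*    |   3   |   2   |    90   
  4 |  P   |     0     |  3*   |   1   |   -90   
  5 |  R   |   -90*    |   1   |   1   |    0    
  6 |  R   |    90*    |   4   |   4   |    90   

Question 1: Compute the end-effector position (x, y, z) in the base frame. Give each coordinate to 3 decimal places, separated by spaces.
after link 1: o_1 = (-0.7071, -0.7071, 4.0000)
after link 2: o_2 = (1.4142, -2.8284, 4.0000)
after link 3: o_3 = (3.5355, -4.9497, 6.0000)
after link 4: o_4 = (5.6569, -2.8284, 7.0000)
after link 5: o_5 = (7.0711, -2.8284, 7.0000)
after link 6: o_6 = (9.8995, -5.6569, 11.0000)

9.899 -5.657 11.000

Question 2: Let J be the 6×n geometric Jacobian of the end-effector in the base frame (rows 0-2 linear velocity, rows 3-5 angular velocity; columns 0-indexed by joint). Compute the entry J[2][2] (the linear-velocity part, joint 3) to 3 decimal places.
4.000

axis z_2 = (0.7071,-0.7071,0.0000); lever o_n−o_2 = (8.4853,-2.8284,7.0000)
cross product → J_v[:, 2] = (-4.9497,-4.9497,4.0000)
J_ω[:, 2] = z_2
entry J[2][2] = 4.0000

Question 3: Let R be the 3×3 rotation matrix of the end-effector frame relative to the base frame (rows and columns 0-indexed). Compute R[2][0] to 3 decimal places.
1.000

End-effector x-axis (col 0 of R) = (-0.0000,0.0000,1.0000)
R[2][0] = 1.0000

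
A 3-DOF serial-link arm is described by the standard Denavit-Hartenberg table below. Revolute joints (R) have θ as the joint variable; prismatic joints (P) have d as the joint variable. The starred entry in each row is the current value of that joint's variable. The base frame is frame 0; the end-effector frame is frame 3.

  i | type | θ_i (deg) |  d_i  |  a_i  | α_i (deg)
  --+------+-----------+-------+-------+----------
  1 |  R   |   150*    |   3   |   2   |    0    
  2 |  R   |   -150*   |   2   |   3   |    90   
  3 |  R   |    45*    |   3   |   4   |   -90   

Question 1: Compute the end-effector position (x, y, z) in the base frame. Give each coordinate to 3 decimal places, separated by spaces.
after link 1: o_1 = (-1.7321, 1.0000, 3.0000)
after link 2: o_2 = (1.2679, 1.0000, 5.0000)
after link 3: o_3 = (4.0964, -2.0000, 7.8284)

4.096 -2.000 7.828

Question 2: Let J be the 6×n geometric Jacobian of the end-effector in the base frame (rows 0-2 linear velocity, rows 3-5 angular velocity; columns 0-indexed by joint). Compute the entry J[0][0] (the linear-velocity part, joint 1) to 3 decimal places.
2.000

axis z_0 = ẑ; lever o_n−o_0 = (4.0964,-2.0000,7.8284)
cross product → J_v[:, 0] = (2.0000,4.0964,-0.0000)
J_ω[:, 0] = z_0
entry J[0][0] = 2.0000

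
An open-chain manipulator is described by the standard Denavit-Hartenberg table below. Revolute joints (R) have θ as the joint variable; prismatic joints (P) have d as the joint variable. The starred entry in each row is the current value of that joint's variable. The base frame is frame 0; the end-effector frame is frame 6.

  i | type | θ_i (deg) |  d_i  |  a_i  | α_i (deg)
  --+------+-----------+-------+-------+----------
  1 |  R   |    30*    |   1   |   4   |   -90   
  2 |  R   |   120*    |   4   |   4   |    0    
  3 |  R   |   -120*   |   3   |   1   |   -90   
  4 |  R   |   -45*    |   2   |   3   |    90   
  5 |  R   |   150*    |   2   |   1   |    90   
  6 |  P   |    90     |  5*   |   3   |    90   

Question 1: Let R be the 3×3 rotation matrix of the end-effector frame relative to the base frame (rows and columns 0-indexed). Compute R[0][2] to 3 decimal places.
End-effector z-axis (col 2 of R) = (-0.2241,-0.8365,-0.5000)
R[0][2] = -0.2241

-0.224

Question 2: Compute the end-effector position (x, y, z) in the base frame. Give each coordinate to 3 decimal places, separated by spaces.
after link 1: o_1 = (3.4641, 2.0000, 1.0000)
after link 2: o_2 = (-0.2679, 4.4641, -2.4641)
after link 3: o_3 = (-0.9019, 7.5622, -2.4641)
after link 4: o_4 = (-0.1255, 10.4600, -4.4641)
after link 5: o_5 = (-2.2815, 10.1411, -4.9641)
after link 6: o_6 = (-4.5322, 13.3323, -9.2942)

-4.532 13.332 -9.294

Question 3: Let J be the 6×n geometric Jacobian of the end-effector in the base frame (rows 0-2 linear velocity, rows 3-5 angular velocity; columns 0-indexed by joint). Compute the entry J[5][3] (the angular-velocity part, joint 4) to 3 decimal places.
-1.000

axis z_3 = (-0.0000,0.0000,-1.0000); lever o_n−o_3 = (-3.6303,5.7702,-6.8301)
cross product → J_v[:, 3] = (5.7702,3.6303,0.0000)
J_ω[:, 3] = z_3
entry J[5][3] = -1.0000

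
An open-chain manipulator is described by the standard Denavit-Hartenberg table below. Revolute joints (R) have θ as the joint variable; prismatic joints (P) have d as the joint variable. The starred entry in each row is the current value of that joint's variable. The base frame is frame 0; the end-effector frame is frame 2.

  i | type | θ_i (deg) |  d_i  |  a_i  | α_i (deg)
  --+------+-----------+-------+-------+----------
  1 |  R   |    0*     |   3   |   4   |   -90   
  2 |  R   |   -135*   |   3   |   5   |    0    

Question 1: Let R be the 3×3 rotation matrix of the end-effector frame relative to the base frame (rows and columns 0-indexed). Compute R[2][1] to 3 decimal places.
End-effector y-axis (col 1 of R) = (0.7071,-0.0000,0.7071)
R[2][1] = 0.7071

0.707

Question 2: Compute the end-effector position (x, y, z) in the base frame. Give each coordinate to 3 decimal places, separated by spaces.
0.464 3.000 6.536

after link 1: o_1 = (4.0000, 0.0000, 3.0000)
after link 2: o_2 = (0.4645, 3.0000, 6.5355)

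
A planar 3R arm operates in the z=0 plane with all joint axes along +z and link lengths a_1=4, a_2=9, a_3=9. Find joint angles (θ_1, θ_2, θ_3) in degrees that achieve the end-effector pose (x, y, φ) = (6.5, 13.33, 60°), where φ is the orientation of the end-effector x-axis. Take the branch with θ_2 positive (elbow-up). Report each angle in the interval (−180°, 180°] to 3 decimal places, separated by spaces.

wrist centre = target − a_3·(cos φ, sin φ) = (2.0000, 5.5358)
cos θ_2 = (34.6448−4²−9²)/(2·4·9) = -0.8660; θ_2 = 150.0022° (elbow-up)
β = atan2(5.5358,2.0000) = 70.1359°; ψ = atan2(4.4997,-3.7944) = 130.1395°
θ_1 = β − ψ = -60.0036°
θ_3 = φ − θ_1 − θ_2 = -29.9986° (wrapped to (-180°,180°])

-60.004 150.002 -29.999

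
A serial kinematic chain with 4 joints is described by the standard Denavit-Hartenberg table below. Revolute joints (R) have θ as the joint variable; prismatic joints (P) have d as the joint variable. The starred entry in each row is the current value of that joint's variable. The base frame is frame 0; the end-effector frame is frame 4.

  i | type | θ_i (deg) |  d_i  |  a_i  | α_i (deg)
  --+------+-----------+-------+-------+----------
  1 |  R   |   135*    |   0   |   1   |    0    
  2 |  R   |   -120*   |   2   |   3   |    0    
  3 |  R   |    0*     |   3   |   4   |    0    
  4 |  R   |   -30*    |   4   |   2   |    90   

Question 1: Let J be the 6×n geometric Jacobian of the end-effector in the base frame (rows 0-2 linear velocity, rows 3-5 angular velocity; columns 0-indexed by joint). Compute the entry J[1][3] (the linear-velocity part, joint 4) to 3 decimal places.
1.932

axis z_3 = (0.0000,0.0000,1.0000); lever o_n−o_3 = (1.9319,-0.5176,4.0000)
cross product → J_v[:, 3] = (0.5176,1.9319,-0.0000)
J_ω[:, 3] = z_3
entry J[1][3] = 1.9319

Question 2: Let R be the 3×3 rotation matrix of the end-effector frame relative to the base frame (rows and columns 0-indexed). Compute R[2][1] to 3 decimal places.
1.000

End-effector y-axis (col 1 of R) = (0.0000,0.0000,1.0000)
R[2][1] = 1.0000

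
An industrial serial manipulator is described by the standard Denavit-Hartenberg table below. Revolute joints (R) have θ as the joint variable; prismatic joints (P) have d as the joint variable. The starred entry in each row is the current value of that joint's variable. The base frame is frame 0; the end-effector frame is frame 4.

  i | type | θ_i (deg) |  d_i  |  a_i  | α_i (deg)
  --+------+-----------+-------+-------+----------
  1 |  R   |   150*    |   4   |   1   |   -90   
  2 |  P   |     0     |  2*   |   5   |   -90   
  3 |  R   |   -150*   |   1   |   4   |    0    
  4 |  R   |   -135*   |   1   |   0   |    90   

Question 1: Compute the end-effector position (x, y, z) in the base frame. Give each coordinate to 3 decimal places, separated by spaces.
after link 1: o_1 = (-0.8660, 0.5000, 4.0000)
after link 2: o_2 = (-6.1962, 1.2679, 4.0000)
after link 3: o_3 = (-4.1962, -2.1962, 3.0000)
after link 4: o_4 = (-4.1962, -2.1962, 2.0000)

-4.196 -2.196 2.000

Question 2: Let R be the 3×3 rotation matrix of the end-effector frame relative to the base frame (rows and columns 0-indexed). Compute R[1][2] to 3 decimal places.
End-effector z-axis (col 2 of R) = (-0.9659,0.2588,-0.0000)
R[1][2] = 0.2588

0.259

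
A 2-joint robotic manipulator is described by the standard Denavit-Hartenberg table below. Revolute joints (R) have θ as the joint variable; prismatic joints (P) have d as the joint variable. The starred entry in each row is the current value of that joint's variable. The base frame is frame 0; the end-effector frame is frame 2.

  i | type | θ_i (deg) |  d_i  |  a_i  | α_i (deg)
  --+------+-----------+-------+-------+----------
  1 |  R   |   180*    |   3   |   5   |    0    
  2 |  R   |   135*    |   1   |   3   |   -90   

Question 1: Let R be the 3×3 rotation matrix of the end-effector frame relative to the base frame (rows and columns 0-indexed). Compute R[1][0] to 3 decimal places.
End-effector x-axis (col 0 of R) = (0.7071,-0.7071,0.0000)
R[1][0] = -0.7071

-0.707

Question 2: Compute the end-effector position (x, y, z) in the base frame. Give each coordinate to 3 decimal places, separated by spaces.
-2.879 -2.121 4.000

after link 1: o_1 = (-5.0000, 0.0000, 3.0000)
after link 2: o_2 = (-2.8787, -2.1213, 4.0000)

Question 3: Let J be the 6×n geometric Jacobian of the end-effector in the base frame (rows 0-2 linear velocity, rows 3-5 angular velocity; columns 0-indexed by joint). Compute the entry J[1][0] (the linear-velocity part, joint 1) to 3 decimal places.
axis z_0 = ẑ; lever o_n−o_0 = (-2.8787,-2.1213,4.0000)
cross product → J_v[:, 0] = (2.1213,-2.8787,0.0000)
J_ω[:, 0] = z_0
entry J[1][0] = -2.8787

-2.879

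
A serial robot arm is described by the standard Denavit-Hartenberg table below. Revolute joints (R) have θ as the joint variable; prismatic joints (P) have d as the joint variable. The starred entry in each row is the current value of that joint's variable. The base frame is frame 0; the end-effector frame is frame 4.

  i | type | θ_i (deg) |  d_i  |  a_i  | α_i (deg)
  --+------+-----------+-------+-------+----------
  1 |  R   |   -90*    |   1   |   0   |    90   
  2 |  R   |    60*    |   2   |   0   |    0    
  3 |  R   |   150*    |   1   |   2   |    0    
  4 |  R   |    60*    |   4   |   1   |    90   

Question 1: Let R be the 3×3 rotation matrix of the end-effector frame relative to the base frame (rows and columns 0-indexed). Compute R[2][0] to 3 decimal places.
-1.000

End-effector x-axis (col 0 of R) = (-0.0000,0.0000,-1.0000)
R[2][0] = -1.0000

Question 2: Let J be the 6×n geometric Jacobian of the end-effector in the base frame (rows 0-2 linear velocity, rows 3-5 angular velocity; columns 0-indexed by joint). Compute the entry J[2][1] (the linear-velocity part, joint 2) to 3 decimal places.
-1.732

axis z_1 = (-1.0000,-0.0000,0.0000); lever o_n−o_1 = (-7.0000,1.7321,-2.0000)
cross product → J_v[:, 1] = (0.0000,-2.0000,-1.7321)
J_ω[:, 1] = z_1
entry J[2][1] = -1.7321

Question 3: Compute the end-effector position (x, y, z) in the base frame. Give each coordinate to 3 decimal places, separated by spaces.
after link 1: o_1 = (0.0000, 0.0000, 1.0000)
after link 2: o_2 = (-2.0000, -0.0000, 1.0000)
after link 3: o_3 = (-3.0000, 1.7321, 0.0000)
after link 4: o_4 = (-7.0000, 1.7321, -1.0000)

-7.000 1.732 -1.000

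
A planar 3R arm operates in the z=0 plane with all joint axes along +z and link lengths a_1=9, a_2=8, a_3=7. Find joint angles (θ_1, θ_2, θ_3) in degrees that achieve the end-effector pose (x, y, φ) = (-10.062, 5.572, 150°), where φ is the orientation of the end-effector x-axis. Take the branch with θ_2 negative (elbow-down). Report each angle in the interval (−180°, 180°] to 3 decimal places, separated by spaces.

wrist centre = target − a_3·(cos φ, sin φ) = (-3.9998, 2.0720)
cos θ_2 = (20.2918−9²−8²)/(2·9·8) = -0.8660; θ_2 = -150.0005° (elbow-down)
β = atan2(2.0720,-3.9998) = 152.6148°; ψ = atan2(-3.9999,2.0718) = -62.6182°
θ_1 = β − ψ = 215.2330°
θ_3 = φ − θ_1 − θ_2 = 84.7675° (wrapped to (-180°,180°])

-144.767 -150.000 84.767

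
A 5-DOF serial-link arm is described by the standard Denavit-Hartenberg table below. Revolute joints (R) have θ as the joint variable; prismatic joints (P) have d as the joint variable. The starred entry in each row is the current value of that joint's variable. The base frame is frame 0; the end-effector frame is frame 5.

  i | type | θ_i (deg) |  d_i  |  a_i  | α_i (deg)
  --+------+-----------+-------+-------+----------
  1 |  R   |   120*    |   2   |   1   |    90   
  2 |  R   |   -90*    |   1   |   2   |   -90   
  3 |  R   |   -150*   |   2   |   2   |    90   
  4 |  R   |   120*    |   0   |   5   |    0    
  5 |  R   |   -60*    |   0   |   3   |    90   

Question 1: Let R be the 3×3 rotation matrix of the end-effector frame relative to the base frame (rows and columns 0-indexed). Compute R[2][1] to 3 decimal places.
End-effector y-axis (col 1 of R) = (-0.7500,-0.4330,0.5000)
R[2][1] = 0.5000

0.500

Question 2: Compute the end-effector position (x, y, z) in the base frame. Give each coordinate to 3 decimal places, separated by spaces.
after link 1: o_1 = (-0.5000, 0.8660, 2.0000)
after link 2: o_2 = (0.3660, 1.3660, 0.0000)
after link 3: o_3 = (0.2321, 3.5981, 1.7321)
after link 4: o_4 = (-3.0155, 6.7231, -0.4330)
after link 5: o_5 = (-3.6651, 9.3481, 0.8660)

-3.665 9.348 0.866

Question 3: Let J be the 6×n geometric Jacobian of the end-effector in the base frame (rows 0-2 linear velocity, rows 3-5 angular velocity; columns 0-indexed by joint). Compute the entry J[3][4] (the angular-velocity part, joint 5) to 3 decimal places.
axis z_4 = (-0.7500,-0.4330,0.5000); lever o_n−o_4 = (-0.6495,2.6250,1.2990)
cross product → J_v[:, 4] = (-1.8750,0.6495,-2.2500)
J_ω[:, 4] = z_4
entry J[3][4] = -0.7500

-0.750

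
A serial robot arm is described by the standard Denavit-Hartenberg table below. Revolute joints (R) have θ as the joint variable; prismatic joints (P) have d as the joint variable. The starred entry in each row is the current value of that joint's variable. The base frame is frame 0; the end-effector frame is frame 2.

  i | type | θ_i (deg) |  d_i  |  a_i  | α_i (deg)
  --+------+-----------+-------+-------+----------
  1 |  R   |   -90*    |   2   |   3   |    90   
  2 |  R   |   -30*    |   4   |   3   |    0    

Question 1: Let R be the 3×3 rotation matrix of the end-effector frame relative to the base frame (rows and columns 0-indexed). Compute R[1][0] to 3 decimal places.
-0.866

End-effector x-axis (col 0 of R) = (0.0000,-0.8660,-0.5000)
R[1][0] = -0.8660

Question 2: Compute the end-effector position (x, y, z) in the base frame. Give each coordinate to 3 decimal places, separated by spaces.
-4.000 -5.598 0.500

after link 1: o_1 = (0.0000, -3.0000, 2.0000)
after link 2: o_2 = (-4.0000, -5.5981, 0.5000)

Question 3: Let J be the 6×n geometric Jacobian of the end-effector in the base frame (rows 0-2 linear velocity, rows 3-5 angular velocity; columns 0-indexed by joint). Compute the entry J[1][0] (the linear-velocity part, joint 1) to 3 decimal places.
axis z_0 = ẑ; lever o_n−o_0 = (-4.0000,-5.5981,0.5000)
cross product → J_v[:, 0] = (5.5981,-4.0000,0.0000)
J_ω[:, 0] = z_0
entry J[1][0] = -4.0000

-4.000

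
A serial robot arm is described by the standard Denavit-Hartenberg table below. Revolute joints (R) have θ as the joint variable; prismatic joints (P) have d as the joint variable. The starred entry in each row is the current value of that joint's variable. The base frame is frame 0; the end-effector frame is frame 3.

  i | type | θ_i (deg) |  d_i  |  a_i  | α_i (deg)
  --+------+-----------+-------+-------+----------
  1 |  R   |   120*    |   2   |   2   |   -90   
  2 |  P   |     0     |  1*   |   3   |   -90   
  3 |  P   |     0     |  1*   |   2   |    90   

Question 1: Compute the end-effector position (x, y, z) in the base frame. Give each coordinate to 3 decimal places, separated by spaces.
-4.366 5.562 1.000

after link 1: o_1 = (-1.0000, 1.7321, 2.0000)
after link 2: o_2 = (-3.3660, 3.8301, 2.0000)
after link 3: o_3 = (-4.3660, 5.5622, 1.0000)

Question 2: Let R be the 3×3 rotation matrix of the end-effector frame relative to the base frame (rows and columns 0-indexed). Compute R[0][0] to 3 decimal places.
-0.500

End-effector x-axis (col 0 of R) = (-0.5000,0.8660,0.0000)
R[0][0] = -0.5000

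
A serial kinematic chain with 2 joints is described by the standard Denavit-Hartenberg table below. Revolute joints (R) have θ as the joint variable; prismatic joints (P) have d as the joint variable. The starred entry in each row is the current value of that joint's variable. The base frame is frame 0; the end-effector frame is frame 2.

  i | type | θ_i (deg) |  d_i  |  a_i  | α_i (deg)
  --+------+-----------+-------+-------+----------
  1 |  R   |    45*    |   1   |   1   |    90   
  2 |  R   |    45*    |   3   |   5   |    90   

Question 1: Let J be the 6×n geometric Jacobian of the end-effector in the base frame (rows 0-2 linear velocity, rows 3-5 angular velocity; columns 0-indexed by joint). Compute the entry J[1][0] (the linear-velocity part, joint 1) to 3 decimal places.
axis z_0 = ẑ; lever o_n−o_0 = (5.3284,1.0858,4.5355)
cross product → J_v[:, 0] = (-1.0858,5.3284,0.0000)
J_ω[:, 0] = z_0
entry J[1][0] = 5.3284

5.328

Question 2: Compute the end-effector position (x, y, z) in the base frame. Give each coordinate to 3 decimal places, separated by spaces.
after link 1: o_1 = (0.7071, 0.7071, 1.0000)
after link 2: o_2 = (5.3284, 1.0858, 4.5355)

5.328 1.086 4.536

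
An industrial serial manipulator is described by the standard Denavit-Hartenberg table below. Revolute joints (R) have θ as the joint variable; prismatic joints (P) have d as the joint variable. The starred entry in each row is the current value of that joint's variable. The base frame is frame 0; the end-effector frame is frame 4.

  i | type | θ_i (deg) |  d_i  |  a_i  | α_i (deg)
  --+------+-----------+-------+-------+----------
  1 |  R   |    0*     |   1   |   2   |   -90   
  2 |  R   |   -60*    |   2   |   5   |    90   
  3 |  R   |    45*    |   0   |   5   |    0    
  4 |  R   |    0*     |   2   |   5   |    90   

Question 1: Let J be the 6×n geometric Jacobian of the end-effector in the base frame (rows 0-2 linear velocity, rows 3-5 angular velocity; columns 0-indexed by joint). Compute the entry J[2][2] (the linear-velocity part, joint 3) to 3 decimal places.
axis z_2 = (-0.8660,0.0000,0.5000); lever o_n−o_2 = (1.8035,7.0711,7.1237)
cross product → J_v[:, 2] = (-3.5355,7.0711,-6.1237)
J_ω[:, 2] = z_2
entry J[2][2] = -6.1237

-6.124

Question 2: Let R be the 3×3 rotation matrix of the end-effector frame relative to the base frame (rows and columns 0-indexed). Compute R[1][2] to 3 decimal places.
End-effector z-axis (col 2 of R) = (0.3536,-0.7071,0.6124)
R[1][2] = -0.7071

-0.707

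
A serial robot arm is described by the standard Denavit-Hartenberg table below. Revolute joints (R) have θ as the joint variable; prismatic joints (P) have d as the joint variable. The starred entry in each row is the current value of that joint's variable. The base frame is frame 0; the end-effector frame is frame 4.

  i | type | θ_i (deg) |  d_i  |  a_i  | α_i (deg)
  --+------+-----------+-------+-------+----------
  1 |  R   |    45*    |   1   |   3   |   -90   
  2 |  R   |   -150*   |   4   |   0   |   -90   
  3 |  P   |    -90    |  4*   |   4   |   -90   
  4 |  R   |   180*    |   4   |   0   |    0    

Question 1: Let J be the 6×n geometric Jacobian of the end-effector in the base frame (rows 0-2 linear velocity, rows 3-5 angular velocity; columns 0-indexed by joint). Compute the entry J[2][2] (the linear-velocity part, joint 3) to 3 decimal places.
prismatic axis z_2 = (0.3536,0.3536,0.8660)
J_v[:, 2] = z_2; J_ω[:, 2] = (0,0,0)
entry J[2][2] = 0.8660

0.866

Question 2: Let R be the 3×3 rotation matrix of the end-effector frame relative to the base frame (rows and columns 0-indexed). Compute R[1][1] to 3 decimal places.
End-effector y-axis (col 1 of R) = (0.3536,0.3536,0.8660)
R[1][1] = 0.3536

0.354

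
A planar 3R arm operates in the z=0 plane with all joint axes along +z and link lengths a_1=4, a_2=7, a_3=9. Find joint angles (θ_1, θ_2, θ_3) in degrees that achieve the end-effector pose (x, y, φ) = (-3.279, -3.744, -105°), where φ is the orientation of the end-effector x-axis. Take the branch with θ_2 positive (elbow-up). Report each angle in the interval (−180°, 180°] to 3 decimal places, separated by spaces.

wrist centre = target − a_3·(cos φ, sin φ) = (-0.9496, 4.9493)
cos θ_2 = (25.3977−4²−7²)/(2·4·7) = -0.7072; θ_2 = 135.0063° (elbow-up)
β = atan2(4.9493,-0.9496) = 100.8613°; ψ = atan2(4.9492,-0.9503) = 100.8690°
θ_1 = β − ψ = -0.0076°
θ_3 = φ − θ_1 − θ_2 = 120.0014° (wrapped to (-180°,180°])

-0.008 135.006 120.001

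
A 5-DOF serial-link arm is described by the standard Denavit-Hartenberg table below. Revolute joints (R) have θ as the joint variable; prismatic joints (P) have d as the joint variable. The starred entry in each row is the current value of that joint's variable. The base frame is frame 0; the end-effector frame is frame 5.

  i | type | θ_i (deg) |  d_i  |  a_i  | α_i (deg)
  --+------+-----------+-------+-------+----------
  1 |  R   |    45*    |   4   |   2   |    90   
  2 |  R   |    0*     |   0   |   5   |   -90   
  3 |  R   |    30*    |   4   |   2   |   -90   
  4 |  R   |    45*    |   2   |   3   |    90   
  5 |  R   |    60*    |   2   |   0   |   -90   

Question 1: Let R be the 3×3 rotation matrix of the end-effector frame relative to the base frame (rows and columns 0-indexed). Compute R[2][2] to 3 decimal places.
End-effector z-axis (col 2 of R) = (-0.6415,-0.4621,0.6124)
R[2][2] = 0.6124

0.612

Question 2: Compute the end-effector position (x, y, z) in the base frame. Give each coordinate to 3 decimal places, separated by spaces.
4.451 10.814 7.293

after link 1: o_1 = (1.4142, 1.4142, 4.0000)
after link 2: o_2 = (4.9497, 4.9497, 4.0000)
after link 3: o_3 = (5.4674, 6.8816, 8.0000)
after link 4: o_4 = (4.0846, 9.4483, 5.8787)
after link 5: o_5 = (4.4506, 10.8143, 7.2929)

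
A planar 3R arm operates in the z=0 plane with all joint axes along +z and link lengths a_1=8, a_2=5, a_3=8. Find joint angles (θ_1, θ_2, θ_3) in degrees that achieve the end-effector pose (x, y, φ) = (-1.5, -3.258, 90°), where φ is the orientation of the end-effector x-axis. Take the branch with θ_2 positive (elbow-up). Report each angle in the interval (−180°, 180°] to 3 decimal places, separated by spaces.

-120.002 60.006 149.996

wrist centre = target − a_3·(cos φ, sin φ) = (-1.5000, -11.2580)
cos θ_2 = (128.9926−8²−5²)/(2·8·5) = 0.4999; θ_2 = 60.0061° (elbow-up)
β = atan2(-11.2580,-1.5000) = -97.5893°; ψ = atan2(4.3304,10.4995) = 22.4131°
θ_1 = β − ψ = -120.0024°
θ_3 = φ − θ_1 − θ_2 = 149.9962° (wrapped to (-180°,180°])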